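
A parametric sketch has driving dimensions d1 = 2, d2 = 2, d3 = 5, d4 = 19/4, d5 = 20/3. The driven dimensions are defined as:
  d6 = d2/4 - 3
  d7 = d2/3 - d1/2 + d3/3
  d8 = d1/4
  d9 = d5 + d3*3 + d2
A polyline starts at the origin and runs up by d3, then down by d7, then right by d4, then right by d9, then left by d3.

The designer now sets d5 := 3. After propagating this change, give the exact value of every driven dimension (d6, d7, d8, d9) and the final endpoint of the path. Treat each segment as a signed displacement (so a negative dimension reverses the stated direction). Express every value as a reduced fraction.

Apply edit: d5 := 3
  d6 = d2/4 - 3 = -5/2
  d7 = d2/3 - d1/2 + d3/3 = 4/3
  d8 = d1/4 = 1/2
  d9 = d5 + d3*3 + d2 = 20
Walk from origin (0, 0):
  seg 1: up by d3 = 5 → (0, 5)
  seg 2: down by d7 = 4/3 → (0, 11/3)
  seg 3: right by d4 = 19/4 → (19/4, 11/3)
  seg 4: right by d9 = 20 → (99/4, 11/3)
  seg 5: left by d3 = 5 → (79/4, 11/3)

d6 = -5/2
d7 = 4/3
d8 = 1/2
d9 = 20
endpoint = (79/4, 11/3)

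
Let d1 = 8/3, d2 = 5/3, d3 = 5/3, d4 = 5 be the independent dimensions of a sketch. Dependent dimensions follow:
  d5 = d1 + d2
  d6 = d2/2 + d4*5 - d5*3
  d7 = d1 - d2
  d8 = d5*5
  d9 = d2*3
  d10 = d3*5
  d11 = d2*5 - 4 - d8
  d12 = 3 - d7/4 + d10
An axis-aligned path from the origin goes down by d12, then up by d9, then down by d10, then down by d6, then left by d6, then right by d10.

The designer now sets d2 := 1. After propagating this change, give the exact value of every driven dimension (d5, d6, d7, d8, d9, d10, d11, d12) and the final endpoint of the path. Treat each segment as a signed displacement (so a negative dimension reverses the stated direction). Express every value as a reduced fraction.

d5 = 11/3
d6 = 29/2
d7 = 5/3
d8 = 55/3
d9 = 3
d10 = 25/3
d11 = -52/3
d12 = 131/12
endpoint = (-37/6, -123/4)

Apply edit: d2 := 1
  d5 = d1 + d2 = 11/3
  d6 = d2/2 + d4*5 - d5*3 = 29/2
  d7 = d1 - d2 = 5/3
  d8 = d5*5 = 55/3
  d9 = d2*3 = 3
  d10 = d3*5 = 25/3
  d11 = d2*5 - 4 - d8 = -52/3
  d12 = 3 - d7/4 + d10 = 131/12
Walk from origin (0, 0):
  seg 1: down by d12 = 131/12 → (0, -131/12)
  seg 2: up by d9 = 3 → (0, -95/12)
  seg 3: down by d10 = 25/3 → (0, -65/4)
  seg 4: down by d6 = 29/2 → (0, -123/4)
  seg 5: left by d6 = 29/2 → (-29/2, -123/4)
  seg 6: right by d10 = 25/3 → (-37/6, -123/4)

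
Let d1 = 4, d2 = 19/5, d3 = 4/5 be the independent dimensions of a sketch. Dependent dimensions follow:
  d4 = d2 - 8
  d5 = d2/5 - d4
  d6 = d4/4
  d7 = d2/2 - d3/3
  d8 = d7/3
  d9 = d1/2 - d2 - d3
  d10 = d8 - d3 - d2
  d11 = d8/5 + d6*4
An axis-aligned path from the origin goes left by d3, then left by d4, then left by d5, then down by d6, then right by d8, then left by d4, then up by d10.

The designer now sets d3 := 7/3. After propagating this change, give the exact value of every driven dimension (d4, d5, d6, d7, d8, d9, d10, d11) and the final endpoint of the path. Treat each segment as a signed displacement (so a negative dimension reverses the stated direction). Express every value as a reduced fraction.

Apply edit: d3 := 7/3
  d4 = d2 - 8 = -21/5
  d5 = d2/5 - d4 = 124/25
  d6 = d4/4 = -21/20
  d7 = d2/2 - d3/3 = 101/90
  d8 = d7/3 = 101/270
  d9 = d1/2 - d2 - d3 = -62/15
  d10 = d8 - d3 - d2 = -311/54
  d11 = d8/5 + d6*4 = -5569/1350
Walk from origin (0, 0):
  seg 1: left by d3 = 7/3 → (-7/3, 0)
  seg 2: left by d4 = -21/5 → (28/15, 0)
  seg 3: left by d5 = 124/25 → (-232/75, 0)
  seg 4: down by d6 = -21/20 → (-232/75, 21/20)
  seg 5: right by d8 = 101/270 → (-3671/1350, 21/20)
  seg 6: left by d4 = -21/5 → (1999/1350, 21/20)
  seg 7: up by d10 = -311/54 → (1999/1350, -2543/540)

d4 = -21/5
d5 = 124/25
d6 = -21/20
d7 = 101/90
d8 = 101/270
d9 = -62/15
d10 = -311/54
d11 = -5569/1350
endpoint = (1999/1350, -2543/540)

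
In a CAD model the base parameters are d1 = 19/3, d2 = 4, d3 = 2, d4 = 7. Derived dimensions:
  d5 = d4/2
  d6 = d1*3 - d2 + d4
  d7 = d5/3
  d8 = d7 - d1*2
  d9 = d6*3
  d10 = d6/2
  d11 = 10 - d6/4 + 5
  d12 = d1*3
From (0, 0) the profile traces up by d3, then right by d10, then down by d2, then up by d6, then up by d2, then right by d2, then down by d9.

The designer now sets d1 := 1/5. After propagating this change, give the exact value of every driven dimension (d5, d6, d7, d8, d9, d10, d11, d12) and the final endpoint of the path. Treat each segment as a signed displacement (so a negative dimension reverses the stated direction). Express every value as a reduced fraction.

d5 = 7/2
d6 = 18/5
d7 = 7/6
d8 = 23/30
d9 = 54/5
d10 = 9/5
d11 = 141/10
d12 = 3/5
endpoint = (29/5, -26/5)

Apply edit: d1 := 1/5
  d5 = d4/2 = 7/2
  d6 = d1*3 - d2 + d4 = 18/5
  d7 = d5/3 = 7/6
  d8 = d7 - d1*2 = 23/30
  d9 = d6*3 = 54/5
  d10 = d6/2 = 9/5
  d11 = 10 - d6/4 + 5 = 141/10
  d12 = d1*3 = 3/5
Walk from origin (0, 0):
  seg 1: up by d3 = 2 → (0, 2)
  seg 2: right by d10 = 9/5 → (9/5, 2)
  seg 3: down by d2 = 4 → (9/5, -2)
  seg 4: up by d6 = 18/5 → (9/5, 8/5)
  seg 5: up by d2 = 4 → (9/5, 28/5)
  seg 6: right by d2 = 4 → (29/5, 28/5)
  seg 7: down by d9 = 54/5 → (29/5, -26/5)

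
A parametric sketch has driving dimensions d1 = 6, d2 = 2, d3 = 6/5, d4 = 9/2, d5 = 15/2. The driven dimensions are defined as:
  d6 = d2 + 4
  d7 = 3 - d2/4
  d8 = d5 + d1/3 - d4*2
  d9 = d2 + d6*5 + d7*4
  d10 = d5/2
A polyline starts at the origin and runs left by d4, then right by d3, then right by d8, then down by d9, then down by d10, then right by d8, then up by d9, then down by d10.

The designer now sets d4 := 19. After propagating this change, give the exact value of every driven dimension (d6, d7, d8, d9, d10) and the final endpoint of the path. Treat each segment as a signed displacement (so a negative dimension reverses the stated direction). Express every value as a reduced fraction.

d6 = 6
d7 = 5/2
d8 = -57/2
d9 = 42
d10 = 15/4
endpoint = (-374/5, -15/2)

Apply edit: d4 := 19
  d6 = d2 + 4 = 6
  d7 = 3 - d2/4 = 5/2
  d8 = d5 + d1/3 - d4*2 = -57/2
  d9 = d2 + d6*5 + d7*4 = 42
  d10 = d5/2 = 15/4
Walk from origin (0, 0):
  seg 1: left by d4 = 19 → (-19, 0)
  seg 2: right by d3 = 6/5 → (-89/5, 0)
  seg 3: right by d8 = -57/2 → (-463/10, 0)
  seg 4: down by d9 = 42 → (-463/10, -42)
  seg 5: down by d10 = 15/4 → (-463/10, -183/4)
  seg 6: right by d8 = -57/2 → (-374/5, -183/4)
  seg 7: up by d9 = 42 → (-374/5, -15/4)
  seg 8: down by d10 = 15/4 → (-374/5, -15/2)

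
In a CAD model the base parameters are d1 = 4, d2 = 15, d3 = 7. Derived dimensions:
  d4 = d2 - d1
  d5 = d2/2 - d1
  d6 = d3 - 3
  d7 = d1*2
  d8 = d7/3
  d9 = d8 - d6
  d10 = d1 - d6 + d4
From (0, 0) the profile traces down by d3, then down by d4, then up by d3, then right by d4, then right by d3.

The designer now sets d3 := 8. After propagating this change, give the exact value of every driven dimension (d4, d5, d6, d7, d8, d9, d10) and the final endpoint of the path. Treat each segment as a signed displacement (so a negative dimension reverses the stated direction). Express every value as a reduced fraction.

Apply edit: d3 := 8
  d4 = d2 - d1 = 11
  d5 = d2/2 - d1 = 7/2
  d6 = d3 - 3 = 5
  d7 = d1*2 = 8
  d8 = d7/3 = 8/3
  d9 = d8 - d6 = -7/3
  d10 = d1 - d6 + d4 = 10
Walk from origin (0, 0):
  seg 1: down by d3 = 8 → (0, -8)
  seg 2: down by d4 = 11 → (0, -19)
  seg 3: up by d3 = 8 → (0, -11)
  seg 4: right by d4 = 11 → (11, -11)
  seg 5: right by d3 = 8 → (19, -11)

d4 = 11
d5 = 7/2
d6 = 5
d7 = 8
d8 = 8/3
d9 = -7/3
d10 = 10
endpoint = (19, -11)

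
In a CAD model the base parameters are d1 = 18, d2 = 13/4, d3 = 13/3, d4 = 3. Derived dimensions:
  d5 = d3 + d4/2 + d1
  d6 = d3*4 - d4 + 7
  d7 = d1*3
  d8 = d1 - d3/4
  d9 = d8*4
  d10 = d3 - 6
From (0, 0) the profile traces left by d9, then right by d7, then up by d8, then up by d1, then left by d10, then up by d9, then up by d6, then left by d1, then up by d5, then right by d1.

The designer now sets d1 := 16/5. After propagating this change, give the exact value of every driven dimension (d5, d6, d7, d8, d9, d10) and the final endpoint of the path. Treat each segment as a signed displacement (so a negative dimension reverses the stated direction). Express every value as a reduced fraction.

Apply edit: d1 := 16/5
  d5 = d3 + d4/2 + d1 = 271/30
  d6 = d3*4 - d4 + 7 = 64/3
  d7 = d1*3 = 48/5
  d8 = d1 - d3/4 = 127/60
  d9 = d8*4 = 127/15
  d10 = d3 - 6 = -5/3
Walk from origin (0, 0):
  seg 1: left by d9 = 127/15 → (-127/15, 0)
  seg 2: right by d7 = 48/5 → (17/15, 0)
  seg 3: up by d8 = 127/60 → (17/15, 127/60)
  seg 4: up by d1 = 16/5 → (17/15, 319/60)
  seg 5: left by d10 = -5/3 → (14/5, 319/60)
  seg 6: up by d9 = 127/15 → (14/5, 827/60)
  seg 7: up by d6 = 64/3 → (14/5, 2107/60)
  seg 8: left by d1 = 16/5 → (-2/5, 2107/60)
  seg 9: up by d5 = 271/30 → (-2/5, 883/20)
  seg 10: right by d1 = 16/5 → (14/5, 883/20)

d5 = 271/30
d6 = 64/3
d7 = 48/5
d8 = 127/60
d9 = 127/15
d10 = -5/3
endpoint = (14/5, 883/20)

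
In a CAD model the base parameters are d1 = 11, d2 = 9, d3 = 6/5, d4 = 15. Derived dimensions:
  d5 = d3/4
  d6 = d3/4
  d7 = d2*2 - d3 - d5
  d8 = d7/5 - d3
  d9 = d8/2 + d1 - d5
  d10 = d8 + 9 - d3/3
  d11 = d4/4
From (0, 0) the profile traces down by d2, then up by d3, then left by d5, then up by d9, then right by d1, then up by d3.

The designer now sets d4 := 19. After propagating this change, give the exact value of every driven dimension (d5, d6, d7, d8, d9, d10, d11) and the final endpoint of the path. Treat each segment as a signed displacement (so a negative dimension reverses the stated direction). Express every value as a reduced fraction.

d5 = 3/10
d6 = 3/10
d7 = 33/2
d8 = 21/10
d9 = 47/4
d10 = 107/10
d11 = 19/4
endpoint = (107/10, 103/20)

Apply edit: d4 := 19
  d5 = d3/4 = 3/10
  d6 = d3/4 = 3/10
  d7 = d2*2 - d3 - d5 = 33/2
  d8 = d7/5 - d3 = 21/10
  d9 = d8/2 + d1 - d5 = 47/4
  d10 = d8 + 9 - d3/3 = 107/10
  d11 = d4/4 = 19/4
Walk from origin (0, 0):
  seg 1: down by d2 = 9 → (0, -9)
  seg 2: up by d3 = 6/5 → (0, -39/5)
  seg 3: left by d5 = 3/10 → (-3/10, -39/5)
  seg 4: up by d9 = 47/4 → (-3/10, 79/20)
  seg 5: right by d1 = 11 → (107/10, 79/20)
  seg 6: up by d3 = 6/5 → (107/10, 103/20)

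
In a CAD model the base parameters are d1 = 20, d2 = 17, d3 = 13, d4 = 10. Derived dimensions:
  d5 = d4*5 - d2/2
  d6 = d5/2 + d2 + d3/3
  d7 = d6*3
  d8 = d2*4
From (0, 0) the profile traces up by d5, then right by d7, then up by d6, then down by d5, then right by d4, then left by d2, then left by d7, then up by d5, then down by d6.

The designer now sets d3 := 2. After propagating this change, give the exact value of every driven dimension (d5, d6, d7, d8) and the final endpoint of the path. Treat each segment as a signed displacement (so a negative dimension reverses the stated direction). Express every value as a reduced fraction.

Apply edit: d3 := 2
  d5 = d4*5 - d2/2 = 83/2
  d6 = d5/2 + d2 + d3/3 = 461/12
  d7 = d6*3 = 461/4
  d8 = d2*4 = 68
Walk from origin (0, 0):
  seg 1: up by d5 = 83/2 → (0, 83/2)
  seg 2: right by d7 = 461/4 → (461/4, 83/2)
  seg 3: up by d6 = 461/12 → (461/4, 959/12)
  seg 4: down by d5 = 83/2 → (461/4, 461/12)
  seg 5: right by d4 = 10 → (501/4, 461/12)
  seg 6: left by d2 = 17 → (433/4, 461/12)
  seg 7: left by d7 = 461/4 → (-7, 461/12)
  seg 8: up by d5 = 83/2 → (-7, 959/12)
  seg 9: down by d6 = 461/12 → (-7, 83/2)

d5 = 83/2
d6 = 461/12
d7 = 461/4
d8 = 68
endpoint = (-7, 83/2)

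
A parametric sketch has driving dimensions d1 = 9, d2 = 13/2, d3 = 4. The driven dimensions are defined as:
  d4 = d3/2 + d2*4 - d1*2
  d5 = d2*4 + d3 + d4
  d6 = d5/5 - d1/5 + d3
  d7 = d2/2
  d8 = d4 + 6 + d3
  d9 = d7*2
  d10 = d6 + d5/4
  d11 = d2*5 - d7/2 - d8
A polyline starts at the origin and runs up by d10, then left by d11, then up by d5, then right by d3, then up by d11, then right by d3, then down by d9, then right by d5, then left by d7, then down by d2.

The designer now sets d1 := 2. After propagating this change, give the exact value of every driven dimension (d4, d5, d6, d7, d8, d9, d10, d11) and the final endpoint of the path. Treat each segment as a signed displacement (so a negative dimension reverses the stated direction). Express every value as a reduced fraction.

d4 = 24
d5 = 54
d6 = 72/5
d7 = 13/4
d8 = 34
d9 = 13/2
d10 = 279/10
d11 = -25/8
endpoint = (495/8, 2631/40)

Apply edit: d1 := 2
  d4 = d3/2 + d2*4 - d1*2 = 24
  d5 = d2*4 + d3 + d4 = 54
  d6 = d5/5 - d1/5 + d3 = 72/5
  d7 = d2/2 = 13/4
  d8 = d4 + 6 + d3 = 34
  d9 = d7*2 = 13/2
  d10 = d6 + d5/4 = 279/10
  d11 = d2*5 - d7/2 - d8 = -25/8
Walk from origin (0, 0):
  seg 1: up by d10 = 279/10 → (0, 279/10)
  seg 2: left by d11 = -25/8 → (25/8, 279/10)
  seg 3: up by d5 = 54 → (25/8, 819/10)
  seg 4: right by d3 = 4 → (57/8, 819/10)
  seg 5: up by d11 = -25/8 → (57/8, 3151/40)
  seg 6: right by d3 = 4 → (89/8, 3151/40)
  seg 7: down by d9 = 13/2 → (89/8, 2891/40)
  seg 8: right by d5 = 54 → (521/8, 2891/40)
  seg 9: left by d7 = 13/4 → (495/8, 2891/40)
  seg 10: down by d2 = 13/2 → (495/8, 2631/40)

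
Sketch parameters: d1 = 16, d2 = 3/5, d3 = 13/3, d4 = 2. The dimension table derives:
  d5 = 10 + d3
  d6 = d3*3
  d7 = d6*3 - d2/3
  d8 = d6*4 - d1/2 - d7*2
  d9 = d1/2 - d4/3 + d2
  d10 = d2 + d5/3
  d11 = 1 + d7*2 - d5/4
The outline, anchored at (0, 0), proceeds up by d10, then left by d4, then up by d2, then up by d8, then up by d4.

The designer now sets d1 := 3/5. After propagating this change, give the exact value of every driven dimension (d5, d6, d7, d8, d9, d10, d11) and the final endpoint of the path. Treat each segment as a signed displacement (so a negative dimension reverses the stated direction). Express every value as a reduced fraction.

d5 = 43/3
d6 = 13
d7 = 194/5
d8 = -259/10
d9 = 7/30
d10 = 242/45
d11 = 4501/60
endpoint = (-2, -1613/90)

Apply edit: d1 := 3/5
  d5 = 10 + d3 = 43/3
  d6 = d3*3 = 13
  d7 = d6*3 - d2/3 = 194/5
  d8 = d6*4 - d1/2 - d7*2 = -259/10
  d9 = d1/2 - d4/3 + d2 = 7/30
  d10 = d2 + d5/3 = 242/45
  d11 = 1 + d7*2 - d5/4 = 4501/60
Walk from origin (0, 0):
  seg 1: up by d10 = 242/45 → (0, 242/45)
  seg 2: left by d4 = 2 → (-2, 242/45)
  seg 3: up by d2 = 3/5 → (-2, 269/45)
  seg 4: up by d8 = -259/10 → (-2, -1793/90)
  seg 5: up by d4 = 2 → (-2, -1613/90)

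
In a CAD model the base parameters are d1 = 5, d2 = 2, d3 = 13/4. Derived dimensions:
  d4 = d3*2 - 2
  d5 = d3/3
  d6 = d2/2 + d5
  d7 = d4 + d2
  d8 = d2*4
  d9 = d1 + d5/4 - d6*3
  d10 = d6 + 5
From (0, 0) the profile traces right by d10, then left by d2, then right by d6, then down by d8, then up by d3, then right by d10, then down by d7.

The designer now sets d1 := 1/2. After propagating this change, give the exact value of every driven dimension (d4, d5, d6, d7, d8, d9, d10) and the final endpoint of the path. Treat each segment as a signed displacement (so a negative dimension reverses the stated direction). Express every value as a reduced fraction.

Apply edit: d1 := 1/2
  d4 = d3*2 - 2 = 9/2
  d5 = d3/3 = 13/12
  d6 = d2/2 + d5 = 25/12
  d7 = d4 + d2 = 13/2
  d8 = d2*4 = 8
  d9 = d1 + d5/4 - d6*3 = -263/48
  d10 = d6 + 5 = 85/12
Walk from origin (0, 0):
  seg 1: right by d10 = 85/12 → (85/12, 0)
  seg 2: left by d2 = 2 → (61/12, 0)
  seg 3: right by d6 = 25/12 → (43/6, 0)
  seg 4: down by d8 = 8 → (43/6, -8)
  seg 5: up by d3 = 13/4 → (43/6, -19/4)
  seg 6: right by d10 = 85/12 → (57/4, -19/4)
  seg 7: down by d7 = 13/2 → (57/4, -45/4)

d4 = 9/2
d5 = 13/12
d6 = 25/12
d7 = 13/2
d8 = 8
d9 = -263/48
d10 = 85/12
endpoint = (57/4, -45/4)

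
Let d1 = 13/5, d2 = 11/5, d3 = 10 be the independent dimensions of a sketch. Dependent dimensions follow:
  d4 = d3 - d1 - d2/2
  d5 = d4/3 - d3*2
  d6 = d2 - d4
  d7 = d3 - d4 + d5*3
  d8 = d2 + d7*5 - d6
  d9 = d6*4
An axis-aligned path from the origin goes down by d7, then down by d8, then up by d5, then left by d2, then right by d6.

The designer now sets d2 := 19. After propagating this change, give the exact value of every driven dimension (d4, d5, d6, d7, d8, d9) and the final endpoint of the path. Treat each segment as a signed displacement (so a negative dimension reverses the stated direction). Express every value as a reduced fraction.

Apply edit: d2 := 19
  d4 = d3 - d1 - d2/2 = -21/10
  d5 = d4/3 - d3*2 = -207/10
  d6 = d2 - d4 = 211/10
  d7 = d3 - d4 + d5*3 = -50
  d8 = d2 + d7*5 - d6 = -2521/10
  d9 = d6*4 = 422/5
Walk from origin (0, 0):
  seg 1: down by d7 = -50 → (0, 50)
  seg 2: down by d8 = -2521/10 → (0, 3021/10)
  seg 3: up by d5 = -207/10 → (0, 1407/5)
  seg 4: left by d2 = 19 → (-19, 1407/5)
  seg 5: right by d6 = 211/10 → (21/10, 1407/5)

d4 = -21/10
d5 = -207/10
d6 = 211/10
d7 = -50
d8 = -2521/10
d9 = 422/5
endpoint = (21/10, 1407/5)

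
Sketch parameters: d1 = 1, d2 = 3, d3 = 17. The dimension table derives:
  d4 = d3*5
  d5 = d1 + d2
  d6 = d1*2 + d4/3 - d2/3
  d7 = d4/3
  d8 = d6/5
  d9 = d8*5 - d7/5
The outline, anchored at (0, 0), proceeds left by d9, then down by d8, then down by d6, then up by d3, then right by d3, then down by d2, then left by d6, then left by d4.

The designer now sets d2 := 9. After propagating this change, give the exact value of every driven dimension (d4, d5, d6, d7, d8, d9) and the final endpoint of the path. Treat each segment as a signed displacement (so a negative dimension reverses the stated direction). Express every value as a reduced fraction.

d4 = 85
d5 = 10
d6 = 82/3
d7 = 85/3
d8 = 82/15
d9 = 65/3
endpoint = (-117, -124/5)

Apply edit: d2 := 9
  d4 = d3*5 = 85
  d5 = d1 + d2 = 10
  d6 = d1*2 + d4/3 - d2/3 = 82/3
  d7 = d4/3 = 85/3
  d8 = d6/5 = 82/15
  d9 = d8*5 - d7/5 = 65/3
Walk from origin (0, 0):
  seg 1: left by d9 = 65/3 → (-65/3, 0)
  seg 2: down by d8 = 82/15 → (-65/3, -82/15)
  seg 3: down by d6 = 82/3 → (-65/3, -164/5)
  seg 4: up by d3 = 17 → (-65/3, -79/5)
  seg 5: right by d3 = 17 → (-14/3, -79/5)
  seg 6: down by d2 = 9 → (-14/3, -124/5)
  seg 7: left by d6 = 82/3 → (-32, -124/5)
  seg 8: left by d4 = 85 → (-117, -124/5)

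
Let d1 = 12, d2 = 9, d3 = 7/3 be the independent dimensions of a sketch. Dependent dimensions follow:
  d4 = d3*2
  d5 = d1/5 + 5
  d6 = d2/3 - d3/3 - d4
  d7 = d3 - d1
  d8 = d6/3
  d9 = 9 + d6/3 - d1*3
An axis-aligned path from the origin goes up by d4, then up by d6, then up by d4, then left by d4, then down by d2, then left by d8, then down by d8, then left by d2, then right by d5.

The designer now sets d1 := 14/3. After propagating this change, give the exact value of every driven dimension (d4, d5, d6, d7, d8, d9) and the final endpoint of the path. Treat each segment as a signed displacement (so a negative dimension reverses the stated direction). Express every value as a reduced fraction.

Apply edit: d1 := 14/3
  d4 = d3*2 = 14/3
  d5 = d1/5 + 5 = 89/15
  d6 = d2/3 - d3/3 - d4 = -22/9
  d7 = d3 - d1 = -7/3
  d8 = d6/3 = -22/27
  d9 = 9 + d6/3 - d1*3 = -157/27
Walk from origin (0, 0):
  seg 1: up by d4 = 14/3 → (0, 14/3)
  seg 2: up by d6 = -22/9 → (0, 20/9)
  seg 3: up by d4 = 14/3 → (0, 62/9)
  seg 4: left by d4 = 14/3 → (-14/3, 62/9)
  seg 5: down by d2 = 9 → (-14/3, -19/9)
  seg 6: left by d8 = -22/27 → (-104/27, -19/9)
  seg 7: down by d8 = -22/27 → (-104/27, -35/27)
  seg 8: left by d2 = 9 → (-347/27, -35/27)
  seg 9: right by d5 = 89/15 → (-934/135, -35/27)

d4 = 14/3
d5 = 89/15
d6 = -22/9
d7 = -7/3
d8 = -22/27
d9 = -157/27
endpoint = (-934/135, -35/27)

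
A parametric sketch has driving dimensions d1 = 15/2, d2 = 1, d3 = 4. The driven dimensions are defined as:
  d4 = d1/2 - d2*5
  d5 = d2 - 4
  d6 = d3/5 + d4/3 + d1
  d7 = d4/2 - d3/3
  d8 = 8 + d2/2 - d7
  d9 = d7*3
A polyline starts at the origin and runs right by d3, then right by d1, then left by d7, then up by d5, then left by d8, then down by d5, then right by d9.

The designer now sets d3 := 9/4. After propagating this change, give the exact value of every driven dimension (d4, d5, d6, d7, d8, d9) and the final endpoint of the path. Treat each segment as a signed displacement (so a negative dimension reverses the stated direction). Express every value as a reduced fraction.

Apply edit: d3 := 9/4
  d4 = d1/2 - d2*5 = -5/4
  d5 = d2 - 4 = -3
  d6 = d3/5 + d4/3 + d1 = 113/15
  d7 = d4/2 - d3/3 = -11/8
  d8 = 8 + d2/2 - d7 = 79/8
  d9 = d7*3 = -33/8
Walk from origin (0, 0):
  seg 1: right by d3 = 9/4 → (9/4, 0)
  seg 2: right by d1 = 15/2 → (39/4, 0)
  seg 3: left by d7 = -11/8 → (89/8, 0)
  seg 4: up by d5 = -3 → (89/8, -3)
  seg 5: left by d8 = 79/8 → (5/4, -3)
  seg 6: down by d5 = -3 → (5/4, 0)
  seg 7: right by d9 = -33/8 → (-23/8, 0)

d4 = -5/4
d5 = -3
d6 = 113/15
d7 = -11/8
d8 = 79/8
d9 = -33/8
endpoint = (-23/8, 0)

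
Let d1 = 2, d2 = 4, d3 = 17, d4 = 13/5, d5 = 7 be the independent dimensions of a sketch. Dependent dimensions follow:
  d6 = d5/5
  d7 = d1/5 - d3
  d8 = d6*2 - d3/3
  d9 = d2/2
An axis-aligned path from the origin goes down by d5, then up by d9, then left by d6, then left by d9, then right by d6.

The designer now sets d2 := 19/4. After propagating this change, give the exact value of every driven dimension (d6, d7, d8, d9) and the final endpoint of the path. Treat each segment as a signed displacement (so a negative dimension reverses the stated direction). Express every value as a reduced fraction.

Apply edit: d2 := 19/4
  d6 = d5/5 = 7/5
  d7 = d1/5 - d3 = -83/5
  d8 = d6*2 - d3/3 = -43/15
  d9 = d2/2 = 19/8
Walk from origin (0, 0):
  seg 1: down by d5 = 7 → (0, -7)
  seg 2: up by d9 = 19/8 → (0, -37/8)
  seg 3: left by d6 = 7/5 → (-7/5, -37/8)
  seg 4: left by d9 = 19/8 → (-151/40, -37/8)
  seg 5: right by d6 = 7/5 → (-19/8, -37/8)

d6 = 7/5
d7 = -83/5
d8 = -43/15
d9 = 19/8
endpoint = (-19/8, -37/8)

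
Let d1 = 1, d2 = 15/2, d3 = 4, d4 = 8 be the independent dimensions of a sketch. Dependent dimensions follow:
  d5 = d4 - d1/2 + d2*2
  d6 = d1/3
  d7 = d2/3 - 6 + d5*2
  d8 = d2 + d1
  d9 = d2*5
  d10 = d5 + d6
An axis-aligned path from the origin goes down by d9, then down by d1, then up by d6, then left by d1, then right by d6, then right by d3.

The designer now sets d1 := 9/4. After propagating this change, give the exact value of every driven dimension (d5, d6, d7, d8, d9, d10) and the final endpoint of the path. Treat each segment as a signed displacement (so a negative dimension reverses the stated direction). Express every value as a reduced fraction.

d5 = 175/8
d6 = 3/4
d7 = 161/4
d8 = 39/4
d9 = 75/2
d10 = 181/8
endpoint = (5/2, -39)

Apply edit: d1 := 9/4
  d5 = d4 - d1/2 + d2*2 = 175/8
  d6 = d1/3 = 3/4
  d7 = d2/3 - 6 + d5*2 = 161/4
  d8 = d2 + d1 = 39/4
  d9 = d2*5 = 75/2
  d10 = d5 + d6 = 181/8
Walk from origin (0, 0):
  seg 1: down by d9 = 75/2 → (0, -75/2)
  seg 2: down by d1 = 9/4 → (0, -159/4)
  seg 3: up by d6 = 3/4 → (0, -39)
  seg 4: left by d1 = 9/4 → (-9/4, -39)
  seg 5: right by d6 = 3/4 → (-3/2, -39)
  seg 6: right by d3 = 4 → (5/2, -39)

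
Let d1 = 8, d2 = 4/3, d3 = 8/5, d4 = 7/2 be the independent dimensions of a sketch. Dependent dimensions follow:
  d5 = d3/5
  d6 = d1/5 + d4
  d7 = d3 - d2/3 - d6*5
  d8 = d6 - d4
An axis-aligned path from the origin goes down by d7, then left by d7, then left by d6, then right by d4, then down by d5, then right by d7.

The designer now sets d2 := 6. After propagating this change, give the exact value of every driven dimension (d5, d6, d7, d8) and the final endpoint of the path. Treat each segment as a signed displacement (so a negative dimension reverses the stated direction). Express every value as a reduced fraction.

d5 = 8/25
d6 = 51/10
d7 = -259/10
d8 = 8/5
endpoint = (-8/5, 1279/50)

Apply edit: d2 := 6
  d5 = d3/5 = 8/25
  d6 = d1/5 + d4 = 51/10
  d7 = d3 - d2/3 - d6*5 = -259/10
  d8 = d6 - d4 = 8/5
Walk from origin (0, 0):
  seg 1: down by d7 = -259/10 → (0, 259/10)
  seg 2: left by d7 = -259/10 → (259/10, 259/10)
  seg 3: left by d6 = 51/10 → (104/5, 259/10)
  seg 4: right by d4 = 7/2 → (243/10, 259/10)
  seg 5: down by d5 = 8/25 → (243/10, 1279/50)
  seg 6: right by d7 = -259/10 → (-8/5, 1279/50)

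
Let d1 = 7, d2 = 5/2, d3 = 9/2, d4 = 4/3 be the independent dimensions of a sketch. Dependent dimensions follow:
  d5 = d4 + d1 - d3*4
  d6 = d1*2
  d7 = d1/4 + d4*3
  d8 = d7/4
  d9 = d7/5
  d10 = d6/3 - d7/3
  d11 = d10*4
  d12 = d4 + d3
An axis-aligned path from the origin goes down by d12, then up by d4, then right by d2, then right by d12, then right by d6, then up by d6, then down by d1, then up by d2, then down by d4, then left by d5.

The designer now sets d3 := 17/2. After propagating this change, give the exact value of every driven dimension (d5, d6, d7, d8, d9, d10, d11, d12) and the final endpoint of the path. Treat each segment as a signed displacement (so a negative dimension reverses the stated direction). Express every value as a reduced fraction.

d5 = -77/3
d6 = 14
d7 = 23/4
d8 = 23/16
d9 = 23/20
d10 = 11/4
d11 = 11
d12 = 59/6
endpoint = (52, -1/3)

Apply edit: d3 := 17/2
  d5 = d4 + d1 - d3*4 = -77/3
  d6 = d1*2 = 14
  d7 = d1/4 + d4*3 = 23/4
  d8 = d7/4 = 23/16
  d9 = d7/5 = 23/20
  d10 = d6/3 - d7/3 = 11/4
  d11 = d10*4 = 11
  d12 = d4 + d3 = 59/6
Walk from origin (0, 0):
  seg 1: down by d12 = 59/6 → (0, -59/6)
  seg 2: up by d4 = 4/3 → (0, -17/2)
  seg 3: right by d2 = 5/2 → (5/2, -17/2)
  seg 4: right by d12 = 59/6 → (37/3, -17/2)
  seg 5: right by d6 = 14 → (79/3, -17/2)
  seg 6: up by d6 = 14 → (79/3, 11/2)
  seg 7: down by d1 = 7 → (79/3, -3/2)
  seg 8: up by d2 = 5/2 → (79/3, 1)
  seg 9: down by d4 = 4/3 → (79/3, -1/3)
  seg 10: left by d5 = -77/3 → (52, -1/3)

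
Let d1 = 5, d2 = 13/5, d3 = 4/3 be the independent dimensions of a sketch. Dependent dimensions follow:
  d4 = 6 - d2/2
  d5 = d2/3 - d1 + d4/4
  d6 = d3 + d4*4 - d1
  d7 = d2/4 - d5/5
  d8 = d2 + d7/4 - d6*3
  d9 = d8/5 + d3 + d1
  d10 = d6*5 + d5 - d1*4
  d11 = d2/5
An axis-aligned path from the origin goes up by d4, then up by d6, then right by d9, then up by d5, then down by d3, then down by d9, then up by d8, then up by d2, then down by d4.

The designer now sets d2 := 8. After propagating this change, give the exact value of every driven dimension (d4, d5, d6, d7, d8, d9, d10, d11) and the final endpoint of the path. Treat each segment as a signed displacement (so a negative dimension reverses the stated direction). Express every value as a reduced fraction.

d4 = 2
d5 = -11/6
d6 = 13/3
d7 = 71/30
d8 = -529/120
d9 = 3271/600
d10 = -1/6
d11 = 8/5
endpoint = (3271/600, -52/75)

Apply edit: d2 := 8
  d4 = 6 - d2/2 = 2
  d5 = d2/3 - d1 + d4/4 = -11/6
  d6 = d3 + d4*4 - d1 = 13/3
  d7 = d2/4 - d5/5 = 71/30
  d8 = d2 + d7/4 - d6*3 = -529/120
  d9 = d8/5 + d3 + d1 = 3271/600
  d10 = d6*5 + d5 - d1*4 = -1/6
  d11 = d2/5 = 8/5
Walk from origin (0, 0):
  seg 1: up by d4 = 2 → (0, 2)
  seg 2: up by d6 = 13/3 → (0, 19/3)
  seg 3: right by d9 = 3271/600 → (3271/600, 19/3)
  seg 4: up by d5 = -11/6 → (3271/600, 9/2)
  seg 5: down by d3 = 4/3 → (3271/600, 19/6)
  seg 6: down by d9 = 3271/600 → (3271/600, -457/200)
  seg 7: up by d8 = -529/120 → (3271/600, -502/75)
  seg 8: up by d2 = 8 → (3271/600, 98/75)
  seg 9: down by d4 = 2 → (3271/600, -52/75)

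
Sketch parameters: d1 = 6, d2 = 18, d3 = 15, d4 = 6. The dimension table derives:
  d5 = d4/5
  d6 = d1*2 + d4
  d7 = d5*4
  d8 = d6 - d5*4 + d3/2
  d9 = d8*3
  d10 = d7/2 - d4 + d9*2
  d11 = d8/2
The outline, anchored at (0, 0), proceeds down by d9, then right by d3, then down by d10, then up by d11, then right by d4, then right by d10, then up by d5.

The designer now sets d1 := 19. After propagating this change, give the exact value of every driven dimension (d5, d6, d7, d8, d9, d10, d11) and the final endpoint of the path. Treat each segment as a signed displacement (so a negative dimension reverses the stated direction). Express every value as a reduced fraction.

Apply edit: d1 := 19
  d5 = d4/5 = 6/5
  d6 = d1*2 + d4 = 44
  d7 = d5*4 = 24/5
  d8 = d6 - d5*4 + d3/2 = 467/10
  d9 = d8*3 = 1401/10
  d10 = d7/2 - d4 + d9*2 = 1383/5
  d11 = d8/2 = 467/20
Walk from origin (0, 0):
  seg 1: down by d9 = 1401/10 → (0, -1401/10)
  seg 2: right by d3 = 15 → (15, -1401/10)
  seg 3: down by d10 = 1383/5 → (15, -4167/10)
  seg 4: up by d11 = 467/20 → (15, -7867/20)
  seg 5: right by d4 = 6 → (21, -7867/20)
  seg 6: right by d10 = 1383/5 → (1488/5, -7867/20)
  seg 7: up by d5 = 6/5 → (1488/5, -7843/20)

d5 = 6/5
d6 = 44
d7 = 24/5
d8 = 467/10
d9 = 1401/10
d10 = 1383/5
d11 = 467/20
endpoint = (1488/5, -7843/20)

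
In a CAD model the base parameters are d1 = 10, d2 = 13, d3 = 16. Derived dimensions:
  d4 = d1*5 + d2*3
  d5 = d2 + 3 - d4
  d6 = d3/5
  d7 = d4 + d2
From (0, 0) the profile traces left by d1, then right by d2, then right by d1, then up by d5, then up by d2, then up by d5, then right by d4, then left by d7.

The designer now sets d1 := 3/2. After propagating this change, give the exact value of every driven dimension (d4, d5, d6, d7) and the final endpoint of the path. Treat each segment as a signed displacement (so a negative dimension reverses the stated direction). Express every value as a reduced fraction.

d4 = 93/2
d5 = -61/2
d6 = 16/5
d7 = 119/2
endpoint = (0, -48)

Apply edit: d1 := 3/2
  d4 = d1*5 + d2*3 = 93/2
  d5 = d2 + 3 - d4 = -61/2
  d6 = d3/5 = 16/5
  d7 = d4 + d2 = 119/2
Walk from origin (0, 0):
  seg 1: left by d1 = 3/2 → (-3/2, 0)
  seg 2: right by d2 = 13 → (23/2, 0)
  seg 3: right by d1 = 3/2 → (13, 0)
  seg 4: up by d5 = -61/2 → (13, -61/2)
  seg 5: up by d2 = 13 → (13, -35/2)
  seg 6: up by d5 = -61/2 → (13, -48)
  seg 7: right by d4 = 93/2 → (119/2, -48)
  seg 8: left by d7 = 119/2 → (0, -48)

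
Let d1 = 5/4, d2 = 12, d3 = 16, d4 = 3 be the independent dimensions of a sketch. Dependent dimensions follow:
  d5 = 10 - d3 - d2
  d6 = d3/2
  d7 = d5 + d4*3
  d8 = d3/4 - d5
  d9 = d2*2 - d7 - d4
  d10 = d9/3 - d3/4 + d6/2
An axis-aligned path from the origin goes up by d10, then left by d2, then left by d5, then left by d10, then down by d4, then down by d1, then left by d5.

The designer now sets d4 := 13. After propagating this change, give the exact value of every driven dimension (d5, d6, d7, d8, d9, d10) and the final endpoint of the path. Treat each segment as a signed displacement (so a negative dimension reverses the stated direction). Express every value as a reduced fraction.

d5 = -18
d6 = 8
d7 = 21
d8 = 22
d9 = -10
d10 = -10/3
endpoint = (82/3, -211/12)

Apply edit: d4 := 13
  d5 = 10 - d3 - d2 = -18
  d6 = d3/2 = 8
  d7 = d5 + d4*3 = 21
  d8 = d3/4 - d5 = 22
  d9 = d2*2 - d7 - d4 = -10
  d10 = d9/3 - d3/4 + d6/2 = -10/3
Walk from origin (0, 0):
  seg 1: up by d10 = -10/3 → (0, -10/3)
  seg 2: left by d2 = 12 → (-12, -10/3)
  seg 3: left by d5 = -18 → (6, -10/3)
  seg 4: left by d10 = -10/3 → (28/3, -10/3)
  seg 5: down by d4 = 13 → (28/3, -49/3)
  seg 6: down by d1 = 5/4 → (28/3, -211/12)
  seg 7: left by d5 = -18 → (82/3, -211/12)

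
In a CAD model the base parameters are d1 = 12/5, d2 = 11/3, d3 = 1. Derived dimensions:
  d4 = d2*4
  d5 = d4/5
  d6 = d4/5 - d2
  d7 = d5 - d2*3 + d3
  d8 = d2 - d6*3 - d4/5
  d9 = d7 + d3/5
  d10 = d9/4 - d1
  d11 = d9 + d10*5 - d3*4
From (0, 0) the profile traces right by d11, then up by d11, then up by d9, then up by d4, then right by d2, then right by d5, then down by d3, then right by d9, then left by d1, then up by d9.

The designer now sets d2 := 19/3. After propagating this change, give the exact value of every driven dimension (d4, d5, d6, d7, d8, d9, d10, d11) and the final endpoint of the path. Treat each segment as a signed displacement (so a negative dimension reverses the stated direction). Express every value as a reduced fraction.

d4 = 76/3
d5 = 76/15
d6 = -19/15
d7 = -194/15
d8 = 76/15
d9 = -191/15
d10 = -67/12
d11 = -893/20
endpoint = (-2903/60, -2747/60)

Apply edit: d2 := 19/3
  d4 = d2*4 = 76/3
  d5 = d4/5 = 76/15
  d6 = d4/5 - d2 = -19/15
  d7 = d5 - d2*3 + d3 = -194/15
  d8 = d2 - d6*3 - d4/5 = 76/15
  d9 = d7 + d3/5 = -191/15
  d10 = d9/4 - d1 = -67/12
  d11 = d9 + d10*5 - d3*4 = -893/20
Walk from origin (0, 0):
  seg 1: right by d11 = -893/20 → (-893/20, 0)
  seg 2: up by d11 = -893/20 → (-893/20, -893/20)
  seg 3: up by d9 = -191/15 → (-893/20, -3443/60)
  seg 4: up by d4 = 76/3 → (-893/20, -641/20)
  seg 5: right by d2 = 19/3 → (-2299/60, -641/20)
  seg 6: right by d5 = 76/15 → (-133/4, -641/20)
  seg 7: down by d3 = 1 → (-133/4, -661/20)
  seg 8: right by d9 = -191/15 → (-2759/60, -661/20)
  seg 9: left by d1 = 12/5 → (-2903/60, -661/20)
  seg 10: up by d9 = -191/15 → (-2903/60, -2747/60)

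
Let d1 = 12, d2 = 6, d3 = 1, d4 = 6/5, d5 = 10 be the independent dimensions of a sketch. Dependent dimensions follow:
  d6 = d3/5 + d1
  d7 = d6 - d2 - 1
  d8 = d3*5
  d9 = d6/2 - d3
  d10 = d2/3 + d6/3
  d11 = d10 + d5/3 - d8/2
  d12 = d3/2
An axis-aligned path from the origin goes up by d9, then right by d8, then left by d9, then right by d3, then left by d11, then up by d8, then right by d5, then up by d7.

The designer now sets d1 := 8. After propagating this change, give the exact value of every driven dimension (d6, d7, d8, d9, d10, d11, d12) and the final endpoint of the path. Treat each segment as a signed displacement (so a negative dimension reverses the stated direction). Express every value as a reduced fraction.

Apply edit: d1 := 8
  d6 = d3/5 + d1 = 41/5
  d7 = d6 - d2 - 1 = 6/5
  d8 = d3*5 = 5
  d9 = d6/2 - d3 = 31/10
  d10 = d2/3 + d6/3 = 71/15
  d11 = d10 + d5/3 - d8/2 = 167/30
  d12 = d3/2 = 1/2
Walk from origin (0, 0):
  seg 1: up by d9 = 31/10 → (0, 31/10)
  seg 2: right by d8 = 5 → (5, 31/10)
  seg 3: left by d9 = 31/10 → (19/10, 31/10)
  seg 4: right by d3 = 1 → (29/10, 31/10)
  seg 5: left by d11 = 167/30 → (-8/3, 31/10)
  seg 6: up by d8 = 5 → (-8/3, 81/10)
  seg 7: right by d5 = 10 → (22/3, 81/10)
  seg 8: up by d7 = 6/5 → (22/3, 93/10)

d6 = 41/5
d7 = 6/5
d8 = 5
d9 = 31/10
d10 = 71/15
d11 = 167/30
d12 = 1/2
endpoint = (22/3, 93/10)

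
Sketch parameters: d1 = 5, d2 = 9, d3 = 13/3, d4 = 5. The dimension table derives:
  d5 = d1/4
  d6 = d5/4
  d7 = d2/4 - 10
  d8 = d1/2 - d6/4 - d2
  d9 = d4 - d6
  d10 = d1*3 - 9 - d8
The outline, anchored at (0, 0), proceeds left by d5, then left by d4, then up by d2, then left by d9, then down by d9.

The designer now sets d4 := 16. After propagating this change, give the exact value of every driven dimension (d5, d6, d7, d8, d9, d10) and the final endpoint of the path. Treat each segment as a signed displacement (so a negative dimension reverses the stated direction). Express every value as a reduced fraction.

Apply edit: d4 := 16
  d5 = d1/4 = 5/4
  d6 = d5/4 = 5/16
  d7 = d2/4 - 10 = -31/4
  d8 = d1/2 - d6/4 - d2 = -421/64
  d9 = d4 - d6 = 251/16
  d10 = d1*3 - 9 - d8 = 805/64
Walk from origin (0, 0):
  seg 1: left by d5 = 5/4 → (-5/4, 0)
  seg 2: left by d4 = 16 → (-69/4, 0)
  seg 3: up by d2 = 9 → (-69/4, 9)
  seg 4: left by d9 = 251/16 → (-527/16, 9)
  seg 5: down by d9 = 251/16 → (-527/16, -107/16)

d5 = 5/4
d6 = 5/16
d7 = -31/4
d8 = -421/64
d9 = 251/16
d10 = 805/64
endpoint = (-527/16, -107/16)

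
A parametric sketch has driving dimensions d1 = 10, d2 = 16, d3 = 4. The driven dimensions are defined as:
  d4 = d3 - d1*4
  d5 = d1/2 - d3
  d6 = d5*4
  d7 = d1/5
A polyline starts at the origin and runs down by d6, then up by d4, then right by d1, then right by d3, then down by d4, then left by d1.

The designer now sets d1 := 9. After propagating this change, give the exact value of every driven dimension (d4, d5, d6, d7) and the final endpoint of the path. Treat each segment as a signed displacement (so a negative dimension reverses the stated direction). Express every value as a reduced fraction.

d4 = -32
d5 = 1/2
d6 = 2
d7 = 9/5
endpoint = (4, -2)

Apply edit: d1 := 9
  d4 = d3 - d1*4 = -32
  d5 = d1/2 - d3 = 1/2
  d6 = d5*4 = 2
  d7 = d1/5 = 9/5
Walk from origin (0, 0):
  seg 1: down by d6 = 2 → (0, -2)
  seg 2: up by d4 = -32 → (0, -34)
  seg 3: right by d1 = 9 → (9, -34)
  seg 4: right by d3 = 4 → (13, -34)
  seg 5: down by d4 = -32 → (13, -2)
  seg 6: left by d1 = 9 → (4, -2)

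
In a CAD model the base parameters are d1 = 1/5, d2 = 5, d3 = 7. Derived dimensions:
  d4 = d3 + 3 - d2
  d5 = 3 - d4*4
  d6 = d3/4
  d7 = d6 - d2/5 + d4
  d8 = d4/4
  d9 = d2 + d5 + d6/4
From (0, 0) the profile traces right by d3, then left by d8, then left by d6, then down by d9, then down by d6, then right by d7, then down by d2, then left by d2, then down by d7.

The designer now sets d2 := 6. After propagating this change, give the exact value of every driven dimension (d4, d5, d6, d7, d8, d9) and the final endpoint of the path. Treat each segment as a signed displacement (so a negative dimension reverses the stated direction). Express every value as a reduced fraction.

Apply edit: d2 := 6
  d4 = d3 + 3 - d2 = 4
  d5 = 3 - d4*4 = -13
  d6 = d3/4 = 7/4
  d7 = d6 - d2/5 + d4 = 91/20
  d8 = d4/4 = 1
  d9 = d2 + d5 + d6/4 = -105/16
Walk from origin (0, 0):
  seg 1: right by d3 = 7 → (7, 0)
  seg 2: left by d8 = 1 → (6, 0)
  seg 3: left by d6 = 7/4 → (17/4, 0)
  seg 4: down by d9 = -105/16 → (17/4, 105/16)
  seg 5: down by d6 = 7/4 → (17/4, 77/16)
  seg 6: right by d7 = 91/20 → (44/5, 77/16)
  seg 7: down by d2 = 6 → (44/5, -19/16)
  seg 8: left by d2 = 6 → (14/5, -19/16)
  seg 9: down by d7 = 91/20 → (14/5, -459/80)

d4 = 4
d5 = -13
d6 = 7/4
d7 = 91/20
d8 = 1
d9 = -105/16
endpoint = (14/5, -459/80)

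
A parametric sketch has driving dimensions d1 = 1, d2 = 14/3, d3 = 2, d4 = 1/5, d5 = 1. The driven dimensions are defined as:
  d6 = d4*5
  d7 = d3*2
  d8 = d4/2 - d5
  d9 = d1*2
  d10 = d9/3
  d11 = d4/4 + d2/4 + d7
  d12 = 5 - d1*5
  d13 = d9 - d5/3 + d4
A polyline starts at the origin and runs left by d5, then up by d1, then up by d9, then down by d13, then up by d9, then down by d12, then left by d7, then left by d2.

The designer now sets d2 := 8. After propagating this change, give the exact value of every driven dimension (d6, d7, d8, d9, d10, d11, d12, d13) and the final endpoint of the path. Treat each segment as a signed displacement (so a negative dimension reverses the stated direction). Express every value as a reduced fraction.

d6 = 1
d7 = 4
d8 = -9/10
d9 = 2
d10 = 2/3
d11 = 121/20
d12 = 0
d13 = 28/15
endpoint = (-13, 47/15)

Apply edit: d2 := 8
  d6 = d4*5 = 1
  d7 = d3*2 = 4
  d8 = d4/2 - d5 = -9/10
  d9 = d1*2 = 2
  d10 = d9/3 = 2/3
  d11 = d4/4 + d2/4 + d7 = 121/20
  d12 = 5 - d1*5 = 0
  d13 = d9 - d5/3 + d4 = 28/15
Walk from origin (0, 0):
  seg 1: left by d5 = 1 → (-1, 0)
  seg 2: up by d1 = 1 → (-1, 1)
  seg 3: up by d9 = 2 → (-1, 3)
  seg 4: down by d13 = 28/15 → (-1, 17/15)
  seg 5: up by d9 = 2 → (-1, 47/15)
  seg 6: down by d12 = 0 → (-1, 47/15)
  seg 7: left by d7 = 4 → (-5, 47/15)
  seg 8: left by d2 = 8 → (-13, 47/15)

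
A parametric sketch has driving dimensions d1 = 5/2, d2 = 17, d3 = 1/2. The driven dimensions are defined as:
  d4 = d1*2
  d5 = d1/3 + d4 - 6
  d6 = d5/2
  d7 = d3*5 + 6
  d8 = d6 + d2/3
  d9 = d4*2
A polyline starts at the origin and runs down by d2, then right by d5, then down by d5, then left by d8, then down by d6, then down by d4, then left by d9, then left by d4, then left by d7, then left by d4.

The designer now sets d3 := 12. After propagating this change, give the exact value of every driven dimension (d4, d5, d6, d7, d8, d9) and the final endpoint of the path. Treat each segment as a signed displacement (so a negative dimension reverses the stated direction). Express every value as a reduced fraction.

Apply edit: d3 := 12
  d4 = d1*2 = 5
  d5 = d1/3 + d4 - 6 = -1/6
  d6 = d5/2 = -1/12
  d7 = d3*5 + 6 = 66
  d8 = d6 + d2/3 = 67/12
  d9 = d4*2 = 10
Walk from origin (0, 0):
  seg 1: down by d2 = 17 → (0, -17)
  seg 2: right by d5 = -1/6 → (-1/6, -17)
  seg 3: down by d5 = -1/6 → (-1/6, -101/6)
  seg 4: left by d8 = 67/12 → (-23/4, -101/6)
  seg 5: down by d6 = -1/12 → (-23/4, -67/4)
  seg 6: down by d4 = 5 → (-23/4, -87/4)
  seg 7: left by d9 = 10 → (-63/4, -87/4)
  seg 8: left by d4 = 5 → (-83/4, -87/4)
  seg 9: left by d7 = 66 → (-347/4, -87/4)
  seg 10: left by d4 = 5 → (-367/4, -87/4)

d4 = 5
d5 = -1/6
d6 = -1/12
d7 = 66
d8 = 67/12
d9 = 10
endpoint = (-367/4, -87/4)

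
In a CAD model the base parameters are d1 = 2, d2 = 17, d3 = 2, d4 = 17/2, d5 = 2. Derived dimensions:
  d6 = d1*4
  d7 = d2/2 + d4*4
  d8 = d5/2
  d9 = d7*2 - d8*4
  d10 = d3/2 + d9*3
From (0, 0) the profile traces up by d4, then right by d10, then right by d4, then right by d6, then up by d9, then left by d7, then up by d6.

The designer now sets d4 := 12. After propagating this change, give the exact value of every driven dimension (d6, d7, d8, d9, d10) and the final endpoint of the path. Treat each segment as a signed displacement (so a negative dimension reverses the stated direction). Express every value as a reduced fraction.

Apply edit: d4 := 12
  d6 = d1*4 = 8
  d7 = d2/2 + d4*4 = 113/2
  d8 = d5/2 = 1
  d9 = d7*2 - d8*4 = 109
  d10 = d3/2 + d9*3 = 328
Walk from origin (0, 0):
  seg 1: up by d4 = 12 → (0, 12)
  seg 2: right by d10 = 328 → (328, 12)
  seg 3: right by d4 = 12 → (340, 12)
  seg 4: right by d6 = 8 → (348, 12)
  seg 5: up by d9 = 109 → (348, 121)
  seg 6: left by d7 = 113/2 → (583/2, 121)
  seg 7: up by d6 = 8 → (583/2, 129)

d6 = 8
d7 = 113/2
d8 = 1
d9 = 109
d10 = 328
endpoint = (583/2, 129)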